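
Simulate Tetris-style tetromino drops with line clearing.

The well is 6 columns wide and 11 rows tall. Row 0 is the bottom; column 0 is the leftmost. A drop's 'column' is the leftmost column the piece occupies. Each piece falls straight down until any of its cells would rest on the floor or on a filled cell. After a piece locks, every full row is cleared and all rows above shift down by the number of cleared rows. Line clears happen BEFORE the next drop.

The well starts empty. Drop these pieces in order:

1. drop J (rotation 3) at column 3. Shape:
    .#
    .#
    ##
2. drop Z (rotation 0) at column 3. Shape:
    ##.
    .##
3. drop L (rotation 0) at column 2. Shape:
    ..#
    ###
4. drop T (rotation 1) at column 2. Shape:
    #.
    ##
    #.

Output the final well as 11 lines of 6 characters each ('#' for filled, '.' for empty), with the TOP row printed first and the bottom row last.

Answer: ......
......
..#...
..##..
..#.#.
..###.
...##.
....##
....#.
....#.
...##.

Derivation:
Drop 1: J rot3 at col 3 lands with bottom-row=0; cleared 0 line(s) (total 0); column heights now [0 0 0 1 3 0], max=3
Drop 2: Z rot0 at col 3 lands with bottom-row=3; cleared 0 line(s) (total 0); column heights now [0 0 0 5 5 4], max=5
Drop 3: L rot0 at col 2 lands with bottom-row=5; cleared 0 line(s) (total 0); column heights now [0 0 6 6 7 4], max=7
Drop 4: T rot1 at col 2 lands with bottom-row=6; cleared 0 line(s) (total 0); column heights now [0 0 9 8 7 4], max=9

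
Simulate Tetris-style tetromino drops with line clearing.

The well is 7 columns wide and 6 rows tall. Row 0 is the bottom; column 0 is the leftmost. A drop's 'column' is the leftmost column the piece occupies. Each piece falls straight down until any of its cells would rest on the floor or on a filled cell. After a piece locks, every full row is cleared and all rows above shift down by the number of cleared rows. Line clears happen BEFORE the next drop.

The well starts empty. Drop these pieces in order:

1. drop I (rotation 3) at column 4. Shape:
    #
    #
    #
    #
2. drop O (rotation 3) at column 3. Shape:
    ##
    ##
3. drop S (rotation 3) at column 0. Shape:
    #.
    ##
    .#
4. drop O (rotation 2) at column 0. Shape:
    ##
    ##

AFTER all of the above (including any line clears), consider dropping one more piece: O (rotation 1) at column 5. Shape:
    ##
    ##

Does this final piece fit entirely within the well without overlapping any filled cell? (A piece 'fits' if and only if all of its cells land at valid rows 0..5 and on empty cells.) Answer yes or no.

Answer: yes

Derivation:
Drop 1: I rot3 at col 4 lands with bottom-row=0; cleared 0 line(s) (total 0); column heights now [0 0 0 0 4 0 0], max=4
Drop 2: O rot3 at col 3 lands with bottom-row=4; cleared 0 line(s) (total 0); column heights now [0 0 0 6 6 0 0], max=6
Drop 3: S rot3 at col 0 lands with bottom-row=0; cleared 0 line(s) (total 0); column heights now [3 2 0 6 6 0 0], max=6
Drop 4: O rot2 at col 0 lands with bottom-row=3; cleared 0 line(s) (total 0); column heights now [5 5 0 6 6 0 0], max=6
Test piece O rot1 at col 5 (width 2): heights before test = [5 5 0 6 6 0 0]; fits = True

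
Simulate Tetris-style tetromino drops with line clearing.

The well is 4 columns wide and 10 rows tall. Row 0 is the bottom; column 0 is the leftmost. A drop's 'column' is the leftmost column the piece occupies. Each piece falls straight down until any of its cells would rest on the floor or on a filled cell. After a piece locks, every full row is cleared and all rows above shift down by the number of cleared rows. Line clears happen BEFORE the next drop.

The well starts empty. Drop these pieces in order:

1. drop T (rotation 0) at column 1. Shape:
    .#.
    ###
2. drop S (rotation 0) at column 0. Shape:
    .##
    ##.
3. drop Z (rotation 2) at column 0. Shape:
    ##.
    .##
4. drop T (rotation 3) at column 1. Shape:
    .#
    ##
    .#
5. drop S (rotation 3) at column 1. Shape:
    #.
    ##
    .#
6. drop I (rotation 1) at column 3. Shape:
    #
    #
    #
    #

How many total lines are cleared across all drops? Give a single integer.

Drop 1: T rot0 at col 1 lands with bottom-row=0; cleared 0 line(s) (total 0); column heights now [0 1 2 1], max=2
Drop 2: S rot0 at col 0 lands with bottom-row=1; cleared 0 line(s) (total 0); column heights now [2 3 3 1], max=3
Drop 3: Z rot2 at col 0 lands with bottom-row=3; cleared 0 line(s) (total 0); column heights now [5 5 4 1], max=5
Drop 4: T rot3 at col 1 lands with bottom-row=4; cleared 0 line(s) (total 0); column heights now [5 6 7 1], max=7
Drop 5: S rot3 at col 1 lands with bottom-row=7; cleared 0 line(s) (total 0); column heights now [5 10 9 1], max=10
Drop 6: I rot1 at col 3 lands with bottom-row=1; cleared 2 line(s) (total 2); column heights now [0 8 7 3], max=8

Answer: 2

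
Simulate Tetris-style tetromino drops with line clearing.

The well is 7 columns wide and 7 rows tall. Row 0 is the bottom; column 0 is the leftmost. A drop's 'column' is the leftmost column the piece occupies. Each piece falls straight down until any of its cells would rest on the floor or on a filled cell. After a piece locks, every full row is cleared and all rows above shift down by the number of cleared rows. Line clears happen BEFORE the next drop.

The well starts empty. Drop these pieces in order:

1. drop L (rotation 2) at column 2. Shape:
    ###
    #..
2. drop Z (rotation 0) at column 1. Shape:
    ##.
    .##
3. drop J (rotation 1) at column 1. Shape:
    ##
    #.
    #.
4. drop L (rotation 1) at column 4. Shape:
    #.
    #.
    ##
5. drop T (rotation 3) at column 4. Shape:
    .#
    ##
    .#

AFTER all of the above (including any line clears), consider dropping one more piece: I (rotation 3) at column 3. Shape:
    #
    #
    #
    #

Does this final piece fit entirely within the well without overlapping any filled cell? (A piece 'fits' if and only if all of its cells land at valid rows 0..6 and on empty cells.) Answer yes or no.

Answer: yes

Derivation:
Drop 1: L rot2 at col 2 lands with bottom-row=0; cleared 0 line(s) (total 0); column heights now [0 0 2 2 2 0 0], max=2
Drop 2: Z rot0 at col 1 lands with bottom-row=2; cleared 0 line(s) (total 0); column heights now [0 4 4 3 2 0 0], max=4
Drop 3: J rot1 at col 1 lands with bottom-row=4; cleared 0 line(s) (total 0); column heights now [0 7 7 3 2 0 0], max=7
Drop 4: L rot1 at col 4 lands with bottom-row=2; cleared 0 line(s) (total 0); column heights now [0 7 7 3 5 3 0], max=7
Drop 5: T rot3 at col 4 lands with bottom-row=4; cleared 0 line(s) (total 0); column heights now [0 7 7 3 6 7 0], max=7
Test piece I rot3 at col 3 (width 1): heights before test = [0 7 7 3 6 7 0]; fits = True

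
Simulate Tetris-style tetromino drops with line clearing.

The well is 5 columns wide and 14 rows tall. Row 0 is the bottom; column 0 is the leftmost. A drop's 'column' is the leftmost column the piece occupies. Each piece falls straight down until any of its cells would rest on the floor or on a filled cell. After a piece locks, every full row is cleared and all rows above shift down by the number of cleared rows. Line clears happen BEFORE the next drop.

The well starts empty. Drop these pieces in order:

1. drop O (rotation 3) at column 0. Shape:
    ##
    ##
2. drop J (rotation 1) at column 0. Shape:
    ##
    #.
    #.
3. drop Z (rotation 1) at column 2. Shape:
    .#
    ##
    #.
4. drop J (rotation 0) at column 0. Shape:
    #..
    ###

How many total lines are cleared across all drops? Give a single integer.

Drop 1: O rot3 at col 0 lands with bottom-row=0; cleared 0 line(s) (total 0); column heights now [2 2 0 0 0], max=2
Drop 2: J rot1 at col 0 lands with bottom-row=2; cleared 0 line(s) (total 0); column heights now [5 5 0 0 0], max=5
Drop 3: Z rot1 at col 2 lands with bottom-row=0; cleared 0 line(s) (total 0); column heights now [5 5 2 3 0], max=5
Drop 4: J rot0 at col 0 lands with bottom-row=5; cleared 0 line(s) (total 0); column heights now [7 6 6 3 0], max=7

Answer: 0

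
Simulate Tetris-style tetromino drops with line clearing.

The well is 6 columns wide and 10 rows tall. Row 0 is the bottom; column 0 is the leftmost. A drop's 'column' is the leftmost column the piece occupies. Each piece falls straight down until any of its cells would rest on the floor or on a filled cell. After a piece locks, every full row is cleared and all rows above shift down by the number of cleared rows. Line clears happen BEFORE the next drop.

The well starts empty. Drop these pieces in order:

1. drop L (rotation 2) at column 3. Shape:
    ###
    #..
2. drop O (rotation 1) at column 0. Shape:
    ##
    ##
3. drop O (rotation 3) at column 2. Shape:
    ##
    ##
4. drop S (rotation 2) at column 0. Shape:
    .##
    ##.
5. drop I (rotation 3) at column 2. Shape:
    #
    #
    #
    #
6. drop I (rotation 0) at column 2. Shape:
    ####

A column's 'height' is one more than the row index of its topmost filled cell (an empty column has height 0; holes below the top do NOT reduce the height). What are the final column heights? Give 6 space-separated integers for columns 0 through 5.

Answer: 4 5 10 10 10 10

Derivation:
Drop 1: L rot2 at col 3 lands with bottom-row=0; cleared 0 line(s) (total 0); column heights now [0 0 0 2 2 2], max=2
Drop 2: O rot1 at col 0 lands with bottom-row=0; cleared 0 line(s) (total 0); column heights now [2 2 0 2 2 2], max=2
Drop 3: O rot3 at col 2 lands with bottom-row=2; cleared 0 line(s) (total 0); column heights now [2 2 4 4 2 2], max=4
Drop 4: S rot2 at col 0 lands with bottom-row=3; cleared 0 line(s) (total 0); column heights now [4 5 5 4 2 2], max=5
Drop 5: I rot3 at col 2 lands with bottom-row=5; cleared 0 line(s) (total 0); column heights now [4 5 9 4 2 2], max=9
Drop 6: I rot0 at col 2 lands with bottom-row=9; cleared 0 line(s) (total 0); column heights now [4 5 10 10 10 10], max=10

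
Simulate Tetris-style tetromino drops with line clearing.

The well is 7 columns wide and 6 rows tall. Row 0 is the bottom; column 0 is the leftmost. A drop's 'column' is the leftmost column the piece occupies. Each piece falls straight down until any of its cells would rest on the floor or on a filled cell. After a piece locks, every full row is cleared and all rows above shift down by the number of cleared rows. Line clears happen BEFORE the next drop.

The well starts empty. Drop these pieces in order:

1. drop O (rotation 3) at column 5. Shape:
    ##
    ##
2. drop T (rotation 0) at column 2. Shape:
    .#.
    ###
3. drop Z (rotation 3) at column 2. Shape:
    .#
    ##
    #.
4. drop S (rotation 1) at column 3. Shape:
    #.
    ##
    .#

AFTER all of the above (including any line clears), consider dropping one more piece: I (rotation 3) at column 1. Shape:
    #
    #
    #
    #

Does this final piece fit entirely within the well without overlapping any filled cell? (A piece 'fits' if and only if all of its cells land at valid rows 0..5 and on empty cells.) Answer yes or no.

Answer: yes

Derivation:
Drop 1: O rot3 at col 5 lands with bottom-row=0; cleared 0 line(s) (total 0); column heights now [0 0 0 0 0 2 2], max=2
Drop 2: T rot0 at col 2 lands with bottom-row=0; cleared 0 line(s) (total 0); column heights now [0 0 1 2 1 2 2], max=2
Drop 3: Z rot3 at col 2 lands with bottom-row=1; cleared 0 line(s) (total 0); column heights now [0 0 3 4 1 2 2], max=4
Drop 4: S rot1 at col 3 lands with bottom-row=3; cleared 0 line(s) (total 0); column heights now [0 0 3 6 5 2 2], max=6
Test piece I rot3 at col 1 (width 1): heights before test = [0 0 3 6 5 2 2]; fits = True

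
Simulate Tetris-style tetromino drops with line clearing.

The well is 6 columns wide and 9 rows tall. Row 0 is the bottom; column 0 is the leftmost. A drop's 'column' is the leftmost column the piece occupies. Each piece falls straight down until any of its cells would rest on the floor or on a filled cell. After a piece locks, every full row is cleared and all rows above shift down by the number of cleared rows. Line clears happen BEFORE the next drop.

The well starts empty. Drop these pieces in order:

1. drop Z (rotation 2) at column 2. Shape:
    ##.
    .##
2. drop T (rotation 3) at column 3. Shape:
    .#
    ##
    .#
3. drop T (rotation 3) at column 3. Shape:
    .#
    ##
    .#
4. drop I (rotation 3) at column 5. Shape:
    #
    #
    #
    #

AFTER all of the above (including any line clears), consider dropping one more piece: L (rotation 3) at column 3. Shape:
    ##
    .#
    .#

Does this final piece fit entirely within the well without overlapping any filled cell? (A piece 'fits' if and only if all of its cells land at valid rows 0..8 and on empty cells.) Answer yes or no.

Answer: no

Derivation:
Drop 1: Z rot2 at col 2 lands with bottom-row=0; cleared 0 line(s) (total 0); column heights now [0 0 2 2 1 0], max=2
Drop 2: T rot3 at col 3 lands with bottom-row=1; cleared 0 line(s) (total 0); column heights now [0 0 2 3 4 0], max=4
Drop 3: T rot3 at col 3 lands with bottom-row=4; cleared 0 line(s) (total 0); column heights now [0 0 2 6 7 0], max=7
Drop 4: I rot3 at col 5 lands with bottom-row=0; cleared 0 line(s) (total 0); column heights now [0 0 2 6 7 4], max=7
Test piece L rot3 at col 3 (width 2): heights before test = [0 0 2 6 7 4]; fits = False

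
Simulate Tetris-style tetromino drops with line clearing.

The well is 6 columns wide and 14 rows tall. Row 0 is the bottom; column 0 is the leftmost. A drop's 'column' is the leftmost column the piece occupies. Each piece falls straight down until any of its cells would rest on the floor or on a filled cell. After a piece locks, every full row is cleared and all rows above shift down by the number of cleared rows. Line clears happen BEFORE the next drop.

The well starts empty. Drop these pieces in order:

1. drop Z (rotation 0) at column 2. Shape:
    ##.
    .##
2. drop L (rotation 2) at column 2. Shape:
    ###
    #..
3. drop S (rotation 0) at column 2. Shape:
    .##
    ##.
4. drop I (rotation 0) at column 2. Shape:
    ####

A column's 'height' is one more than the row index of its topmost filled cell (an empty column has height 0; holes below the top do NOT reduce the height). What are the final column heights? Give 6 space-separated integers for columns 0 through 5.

Answer: 0 0 7 7 7 7

Derivation:
Drop 1: Z rot0 at col 2 lands with bottom-row=0; cleared 0 line(s) (total 0); column heights now [0 0 2 2 1 0], max=2
Drop 2: L rot2 at col 2 lands with bottom-row=2; cleared 0 line(s) (total 0); column heights now [0 0 4 4 4 0], max=4
Drop 3: S rot0 at col 2 lands with bottom-row=4; cleared 0 line(s) (total 0); column heights now [0 0 5 6 6 0], max=6
Drop 4: I rot0 at col 2 lands with bottom-row=6; cleared 0 line(s) (total 0); column heights now [0 0 7 7 7 7], max=7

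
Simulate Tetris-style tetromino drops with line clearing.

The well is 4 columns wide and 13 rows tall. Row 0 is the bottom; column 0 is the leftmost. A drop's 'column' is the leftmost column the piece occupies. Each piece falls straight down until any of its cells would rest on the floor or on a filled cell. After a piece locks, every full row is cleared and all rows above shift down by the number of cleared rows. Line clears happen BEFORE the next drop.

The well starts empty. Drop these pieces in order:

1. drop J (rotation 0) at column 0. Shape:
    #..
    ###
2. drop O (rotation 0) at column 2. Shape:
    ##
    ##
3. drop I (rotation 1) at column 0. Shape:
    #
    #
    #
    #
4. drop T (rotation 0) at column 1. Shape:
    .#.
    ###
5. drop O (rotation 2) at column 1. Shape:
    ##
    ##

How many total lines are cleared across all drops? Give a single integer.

Drop 1: J rot0 at col 0 lands with bottom-row=0; cleared 0 line(s) (total 0); column heights now [2 1 1 0], max=2
Drop 2: O rot0 at col 2 lands with bottom-row=1; cleared 0 line(s) (total 0); column heights now [2 1 3 3], max=3
Drop 3: I rot1 at col 0 lands with bottom-row=2; cleared 0 line(s) (total 0); column heights now [6 1 3 3], max=6
Drop 4: T rot0 at col 1 lands with bottom-row=3; cleared 1 line(s) (total 1); column heights now [5 1 4 3], max=5
Drop 5: O rot2 at col 1 lands with bottom-row=4; cleared 0 line(s) (total 1); column heights now [5 6 6 3], max=6

Answer: 1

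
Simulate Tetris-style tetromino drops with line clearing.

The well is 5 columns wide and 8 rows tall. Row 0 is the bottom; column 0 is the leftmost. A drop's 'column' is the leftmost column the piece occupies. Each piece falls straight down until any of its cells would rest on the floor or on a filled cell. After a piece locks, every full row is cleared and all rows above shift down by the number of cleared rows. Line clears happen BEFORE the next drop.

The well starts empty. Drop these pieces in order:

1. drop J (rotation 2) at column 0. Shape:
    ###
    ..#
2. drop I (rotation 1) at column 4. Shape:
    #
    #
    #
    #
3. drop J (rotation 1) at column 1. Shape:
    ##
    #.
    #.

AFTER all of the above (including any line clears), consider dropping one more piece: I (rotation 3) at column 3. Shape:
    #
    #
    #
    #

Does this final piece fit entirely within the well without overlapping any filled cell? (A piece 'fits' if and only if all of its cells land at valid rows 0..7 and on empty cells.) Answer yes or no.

Drop 1: J rot2 at col 0 lands with bottom-row=0; cleared 0 line(s) (total 0); column heights now [2 2 2 0 0], max=2
Drop 2: I rot1 at col 4 lands with bottom-row=0; cleared 0 line(s) (total 0); column heights now [2 2 2 0 4], max=4
Drop 3: J rot1 at col 1 lands with bottom-row=2; cleared 0 line(s) (total 0); column heights now [2 5 5 0 4], max=5
Test piece I rot3 at col 3 (width 1): heights before test = [2 5 5 0 4]; fits = True

Answer: yes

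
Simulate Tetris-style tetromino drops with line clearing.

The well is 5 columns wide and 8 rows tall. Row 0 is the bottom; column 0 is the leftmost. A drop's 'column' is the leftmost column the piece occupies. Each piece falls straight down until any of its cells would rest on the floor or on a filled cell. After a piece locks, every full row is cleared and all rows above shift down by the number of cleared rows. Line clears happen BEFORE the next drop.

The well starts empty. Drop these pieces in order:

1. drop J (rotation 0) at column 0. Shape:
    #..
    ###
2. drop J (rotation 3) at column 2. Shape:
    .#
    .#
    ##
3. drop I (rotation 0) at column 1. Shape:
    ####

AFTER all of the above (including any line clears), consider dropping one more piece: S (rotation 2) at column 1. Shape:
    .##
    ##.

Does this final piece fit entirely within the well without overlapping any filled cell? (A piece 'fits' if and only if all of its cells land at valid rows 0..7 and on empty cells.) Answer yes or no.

Drop 1: J rot0 at col 0 lands with bottom-row=0; cleared 0 line(s) (total 0); column heights now [2 1 1 0 0], max=2
Drop 2: J rot3 at col 2 lands with bottom-row=1; cleared 0 line(s) (total 0); column heights now [2 1 2 4 0], max=4
Drop 3: I rot0 at col 1 lands with bottom-row=4; cleared 0 line(s) (total 0); column heights now [2 5 5 5 5], max=5
Test piece S rot2 at col 1 (width 3): heights before test = [2 5 5 5 5]; fits = True

Answer: yes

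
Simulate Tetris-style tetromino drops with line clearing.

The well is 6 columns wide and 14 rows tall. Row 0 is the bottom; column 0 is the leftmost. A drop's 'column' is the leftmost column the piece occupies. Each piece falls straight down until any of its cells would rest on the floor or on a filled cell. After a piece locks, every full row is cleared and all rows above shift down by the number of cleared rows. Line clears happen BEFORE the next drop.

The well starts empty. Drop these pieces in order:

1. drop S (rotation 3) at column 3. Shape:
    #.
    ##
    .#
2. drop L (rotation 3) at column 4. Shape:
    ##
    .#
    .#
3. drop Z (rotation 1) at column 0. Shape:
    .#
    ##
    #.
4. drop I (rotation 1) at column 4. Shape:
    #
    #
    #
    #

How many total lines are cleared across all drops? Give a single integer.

Drop 1: S rot3 at col 3 lands with bottom-row=0; cleared 0 line(s) (total 0); column heights now [0 0 0 3 2 0], max=3
Drop 2: L rot3 at col 4 lands with bottom-row=0; cleared 0 line(s) (total 0); column heights now [0 0 0 3 3 3], max=3
Drop 3: Z rot1 at col 0 lands with bottom-row=0; cleared 0 line(s) (total 0); column heights now [2 3 0 3 3 3], max=3
Drop 4: I rot1 at col 4 lands with bottom-row=3; cleared 0 line(s) (total 0); column heights now [2 3 0 3 7 3], max=7

Answer: 0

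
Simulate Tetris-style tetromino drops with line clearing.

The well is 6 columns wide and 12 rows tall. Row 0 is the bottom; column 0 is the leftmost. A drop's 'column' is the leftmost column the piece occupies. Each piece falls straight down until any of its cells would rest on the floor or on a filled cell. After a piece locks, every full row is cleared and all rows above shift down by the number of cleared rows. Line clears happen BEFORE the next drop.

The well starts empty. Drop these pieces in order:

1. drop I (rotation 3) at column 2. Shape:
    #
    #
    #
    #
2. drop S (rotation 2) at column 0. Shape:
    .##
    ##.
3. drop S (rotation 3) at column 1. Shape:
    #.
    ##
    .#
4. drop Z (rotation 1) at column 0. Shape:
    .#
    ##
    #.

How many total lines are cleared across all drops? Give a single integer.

Drop 1: I rot3 at col 2 lands with bottom-row=0; cleared 0 line(s) (total 0); column heights now [0 0 4 0 0 0], max=4
Drop 2: S rot2 at col 0 lands with bottom-row=3; cleared 0 line(s) (total 0); column heights now [4 5 5 0 0 0], max=5
Drop 3: S rot3 at col 1 lands with bottom-row=5; cleared 0 line(s) (total 0); column heights now [4 8 7 0 0 0], max=8
Drop 4: Z rot1 at col 0 lands with bottom-row=7; cleared 0 line(s) (total 0); column heights now [9 10 7 0 0 0], max=10

Answer: 0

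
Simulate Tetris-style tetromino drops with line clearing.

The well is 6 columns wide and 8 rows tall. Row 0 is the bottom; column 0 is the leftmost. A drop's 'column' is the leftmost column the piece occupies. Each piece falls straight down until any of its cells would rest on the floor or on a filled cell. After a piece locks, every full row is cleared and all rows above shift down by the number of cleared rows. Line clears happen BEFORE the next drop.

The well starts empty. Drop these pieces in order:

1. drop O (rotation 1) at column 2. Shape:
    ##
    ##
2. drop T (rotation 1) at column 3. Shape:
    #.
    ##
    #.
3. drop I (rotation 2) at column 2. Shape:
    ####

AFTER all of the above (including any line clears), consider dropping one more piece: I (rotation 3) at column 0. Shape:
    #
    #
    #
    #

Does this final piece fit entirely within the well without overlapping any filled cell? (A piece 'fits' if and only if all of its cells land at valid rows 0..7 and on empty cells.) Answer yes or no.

Answer: yes

Derivation:
Drop 1: O rot1 at col 2 lands with bottom-row=0; cleared 0 line(s) (total 0); column heights now [0 0 2 2 0 0], max=2
Drop 2: T rot1 at col 3 lands with bottom-row=2; cleared 0 line(s) (total 0); column heights now [0 0 2 5 4 0], max=5
Drop 3: I rot2 at col 2 lands with bottom-row=5; cleared 0 line(s) (total 0); column heights now [0 0 6 6 6 6], max=6
Test piece I rot3 at col 0 (width 1): heights before test = [0 0 6 6 6 6]; fits = True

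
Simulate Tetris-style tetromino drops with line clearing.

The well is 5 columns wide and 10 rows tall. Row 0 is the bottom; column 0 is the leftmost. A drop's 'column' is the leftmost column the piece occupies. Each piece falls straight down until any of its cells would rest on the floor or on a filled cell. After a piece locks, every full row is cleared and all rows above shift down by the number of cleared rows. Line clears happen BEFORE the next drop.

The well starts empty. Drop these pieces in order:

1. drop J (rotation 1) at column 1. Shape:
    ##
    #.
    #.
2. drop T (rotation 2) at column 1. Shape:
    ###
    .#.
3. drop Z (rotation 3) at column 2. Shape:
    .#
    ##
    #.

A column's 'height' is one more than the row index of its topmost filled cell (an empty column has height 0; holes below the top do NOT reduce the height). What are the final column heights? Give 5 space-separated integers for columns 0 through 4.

Answer: 0 5 7 8 0

Derivation:
Drop 1: J rot1 at col 1 lands with bottom-row=0; cleared 0 line(s) (total 0); column heights now [0 3 3 0 0], max=3
Drop 2: T rot2 at col 1 lands with bottom-row=3; cleared 0 line(s) (total 0); column heights now [0 5 5 5 0], max=5
Drop 3: Z rot3 at col 2 lands with bottom-row=5; cleared 0 line(s) (total 0); column heights now [0 5 7 8 0], max=8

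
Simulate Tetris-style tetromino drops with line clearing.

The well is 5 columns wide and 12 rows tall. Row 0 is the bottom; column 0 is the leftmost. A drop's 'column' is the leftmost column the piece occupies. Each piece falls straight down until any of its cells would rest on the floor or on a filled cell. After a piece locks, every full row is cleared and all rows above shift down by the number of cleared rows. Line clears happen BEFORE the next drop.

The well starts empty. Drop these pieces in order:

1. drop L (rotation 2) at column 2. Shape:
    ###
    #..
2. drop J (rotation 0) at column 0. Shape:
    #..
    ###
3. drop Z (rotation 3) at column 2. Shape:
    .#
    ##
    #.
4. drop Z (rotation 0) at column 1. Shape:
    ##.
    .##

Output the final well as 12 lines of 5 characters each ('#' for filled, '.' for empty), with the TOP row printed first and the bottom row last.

Answer: .....
.....
.....
.....
.##..
..##.
...#.
..##.
#.#..
###..
..###
..#..

Derivation:
Drop 1: L rot2 at col 2 lands with bottom-row=0; cleared 0 line(s) (total 0); column heights now [0 0 2 2 2], max=2
Drop 2: J rot0 at col 0 lands with bottom-row=2; cleared 0 line(s) (total 0); column heights now [4 3 3 2 2], max=4
Drop 3: Z rot3 at col 2 lands with bottom-row=3; cleared 0 line(s) (total 0); column heights now [4 3 5 6 2], max=6
Drop 4: Z rot0 at col 1 lands with bottom-row=6; cleared 0 line(s) (total 0); column heights now [4 8 8 7 2], max=8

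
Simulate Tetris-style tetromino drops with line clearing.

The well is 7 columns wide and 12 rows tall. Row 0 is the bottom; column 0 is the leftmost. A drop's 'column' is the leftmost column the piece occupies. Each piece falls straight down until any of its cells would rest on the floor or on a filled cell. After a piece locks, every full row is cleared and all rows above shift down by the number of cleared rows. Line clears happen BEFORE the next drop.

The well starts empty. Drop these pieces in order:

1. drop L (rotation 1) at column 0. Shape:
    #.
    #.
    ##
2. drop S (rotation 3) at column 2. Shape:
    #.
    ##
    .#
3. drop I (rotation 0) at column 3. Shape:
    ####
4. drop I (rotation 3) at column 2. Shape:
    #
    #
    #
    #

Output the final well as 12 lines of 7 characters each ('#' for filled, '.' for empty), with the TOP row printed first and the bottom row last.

Answer: .......
.......
.......
.......
.......
..#....
..#....
..#....
..#....
#.#####
#.##...
##.#...

Derivation:
Drop 1: L rot1 at col 0 lands with bottom-row=0; cleared 0 line(s) (total 0); column heights now [3 1 0 0 0 0 0], max=3
Drop 2: S rot3 at col 2 lands with bottom-row=0; cleared 0 line(s) (total 0); column heights now [3 1 3 2 0 0 0], max=3
Drop 3: I rot0 at col 3 lands with bottom-row=2; cleared 0 line(s) (total 0); column heights now [3 1 3 3 3 3 3], max=3
Drop 4: I rot3 at col 2 lands with bottom-row=3; cleared 0 line(s) (total 0); column heights now [3 1 7 3 3 3 3], max=7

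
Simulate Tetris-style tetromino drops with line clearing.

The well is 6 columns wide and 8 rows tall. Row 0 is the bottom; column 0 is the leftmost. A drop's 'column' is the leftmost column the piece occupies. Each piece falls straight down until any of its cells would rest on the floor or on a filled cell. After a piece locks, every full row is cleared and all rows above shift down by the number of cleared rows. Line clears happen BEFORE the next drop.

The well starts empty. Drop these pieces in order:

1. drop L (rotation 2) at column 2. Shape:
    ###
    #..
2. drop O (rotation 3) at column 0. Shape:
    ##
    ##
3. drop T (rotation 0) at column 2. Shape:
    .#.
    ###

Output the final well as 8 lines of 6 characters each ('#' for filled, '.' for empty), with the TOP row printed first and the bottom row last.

Answer: ......
......
......
......
...#..
..###.
#####.
###...

Derivation:
Drop 1: L rot2 at col 2 lands with bottom-row=0; cleared 0 line(s) (total 0); column heights now [0 0 2 2 2 0], max=2
Drop 2: O rot3 at col 0 lands with bottom-row=0; cleared 0 line(s) (total 0); column heights now [2 2 2 2 2 0], max=2
Drop 3: T rot0 at col 2 lands with bottom-row=2; cleared 0 line(s) (total 0); column heights now [2 2 3 4 3 0], max=4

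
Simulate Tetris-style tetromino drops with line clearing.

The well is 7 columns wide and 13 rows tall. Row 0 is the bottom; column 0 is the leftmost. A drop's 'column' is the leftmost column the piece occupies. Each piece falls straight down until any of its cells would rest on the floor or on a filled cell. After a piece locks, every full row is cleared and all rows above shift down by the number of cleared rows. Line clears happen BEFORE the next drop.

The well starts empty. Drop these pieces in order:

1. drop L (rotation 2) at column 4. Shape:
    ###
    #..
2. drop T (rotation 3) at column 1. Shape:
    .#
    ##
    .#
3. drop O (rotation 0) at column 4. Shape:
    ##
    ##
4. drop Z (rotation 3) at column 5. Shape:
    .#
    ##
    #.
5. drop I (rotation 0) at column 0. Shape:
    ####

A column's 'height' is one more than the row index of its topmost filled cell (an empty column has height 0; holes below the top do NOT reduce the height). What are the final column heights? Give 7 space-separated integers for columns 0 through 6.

Drop 1: L rot2 at col 4 lands with bottom-row=0; cleared 0 line(s) (total 0); column heights now [0 0 0 0 2 2 2], max=2
Drop 2: T rot3 at col 1 lands with bottom-row=0; cleared 0 line(s) (total 0); column heights now [0 2 3 0 2 2 2], max=3
Drop 3: O rot0 at col 4 lands with bottom-row=2; cleared 0 line(s) (total 0); column heights now [0 2 3 0 4 4 2], max=4
Drop 4: Z rot3 at col 5 lands with bottom-row=4; cleared 0 line(s) (total 0); column heights now [0 2 3 0 4 6 7], max=7
Drop 5: I rot0 at col 0 lands with bottom-row=3; cleared 0 line(s) (total 0); column heights now [4 4 4 4 4 6 7], max=7

Answer: 4 4 4 4 4 6 7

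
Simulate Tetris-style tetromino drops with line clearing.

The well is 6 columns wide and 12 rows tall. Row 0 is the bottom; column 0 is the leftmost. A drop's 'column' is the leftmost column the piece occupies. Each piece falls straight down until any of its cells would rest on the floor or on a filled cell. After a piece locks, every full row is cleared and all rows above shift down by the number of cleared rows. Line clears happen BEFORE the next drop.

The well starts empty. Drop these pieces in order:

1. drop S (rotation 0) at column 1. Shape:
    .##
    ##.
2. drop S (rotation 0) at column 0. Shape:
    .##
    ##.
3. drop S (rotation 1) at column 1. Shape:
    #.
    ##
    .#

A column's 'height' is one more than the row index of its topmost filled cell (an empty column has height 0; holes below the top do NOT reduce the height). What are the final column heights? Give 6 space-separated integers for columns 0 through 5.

Drop 1: S rot0 at col 1 lands with bottom-row=0; cleared 0 line(s) (total 0); column heights now [0 1 2 2 0 0], max=2
Drop 2: S rot0 at col 0 lands with bottom-row=1; cleared 0 line(s) (total 0); column heights now [2 3 3 2 0 0], max=3
Drop 3: S rot1 at col 1 lands with bottom-row=3; cleared 0 line(s) (total 0); column heights now [2 6 5 2 0 0], max=6

Answer: 2 6 5 2 0 0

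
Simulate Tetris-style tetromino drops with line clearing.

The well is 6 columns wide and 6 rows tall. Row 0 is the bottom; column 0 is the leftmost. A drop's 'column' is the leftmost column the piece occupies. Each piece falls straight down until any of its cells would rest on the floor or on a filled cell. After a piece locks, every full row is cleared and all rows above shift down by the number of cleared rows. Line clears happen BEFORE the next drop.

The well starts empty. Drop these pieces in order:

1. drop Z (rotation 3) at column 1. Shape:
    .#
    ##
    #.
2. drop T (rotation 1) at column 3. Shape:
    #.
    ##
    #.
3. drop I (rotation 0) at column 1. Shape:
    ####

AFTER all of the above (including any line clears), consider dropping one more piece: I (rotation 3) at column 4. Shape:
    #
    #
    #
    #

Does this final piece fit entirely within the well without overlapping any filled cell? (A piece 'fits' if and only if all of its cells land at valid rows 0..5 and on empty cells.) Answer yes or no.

Answer: no

Derivation:
Drop 1: Z rot3 at col 1 lands with bottom-row=0; cleared 0 line(s) (total 0); column heights now [0 2 3 0 0 0], max=3
Drop 2: T rot1 at col 3 lands with bottom-row=0; cleared 0 line(s) (total 0); column heights now [0 2 3 3 2 0], max=3
Drop 3: I rot0 at col 1 lands with bottom-row=3; cleared 0 line(s) (total 0); column heights now [0 4 4 4 4 0], max=4
Test piece I rot3 at col 4 (width 1): heights before test = [0 4 4 4 4 0]; fits = False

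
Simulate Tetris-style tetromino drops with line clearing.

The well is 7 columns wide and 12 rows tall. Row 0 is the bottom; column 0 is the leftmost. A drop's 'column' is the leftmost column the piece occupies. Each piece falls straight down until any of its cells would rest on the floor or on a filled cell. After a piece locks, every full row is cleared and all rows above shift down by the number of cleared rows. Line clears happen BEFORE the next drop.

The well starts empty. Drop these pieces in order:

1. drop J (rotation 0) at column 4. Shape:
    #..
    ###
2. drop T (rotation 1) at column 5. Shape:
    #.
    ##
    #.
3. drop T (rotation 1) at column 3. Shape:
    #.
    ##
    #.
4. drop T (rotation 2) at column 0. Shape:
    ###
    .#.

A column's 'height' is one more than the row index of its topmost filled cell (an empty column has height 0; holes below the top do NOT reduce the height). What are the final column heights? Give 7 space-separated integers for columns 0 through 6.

Drop 1: J rot0 at col 4 lands with bottom-row=0; cleared 0 line(s) (total 0); column heights now [0 0 0 0 2 1 1], max=2
Drop 2: T rot1 at col 5 lands with bottom-row=1; cleared 0 line(s) (total 0); column heights now [0 0 0 0 2 4 3], max=4
Drop 3: T rot1 at col 3 lands with bottom-row=1; cleared 0 line(s) (total 0); column heights now [0 0 0 4 3 4 3], max=4
Drop 4: T rot2 at col 0 lands with bottom-row=0; cleared 0 line(s) (total 0); column heights now [2 2 2 4 3 4 3], max=4

Answer: 2 2 2 4 3 4 3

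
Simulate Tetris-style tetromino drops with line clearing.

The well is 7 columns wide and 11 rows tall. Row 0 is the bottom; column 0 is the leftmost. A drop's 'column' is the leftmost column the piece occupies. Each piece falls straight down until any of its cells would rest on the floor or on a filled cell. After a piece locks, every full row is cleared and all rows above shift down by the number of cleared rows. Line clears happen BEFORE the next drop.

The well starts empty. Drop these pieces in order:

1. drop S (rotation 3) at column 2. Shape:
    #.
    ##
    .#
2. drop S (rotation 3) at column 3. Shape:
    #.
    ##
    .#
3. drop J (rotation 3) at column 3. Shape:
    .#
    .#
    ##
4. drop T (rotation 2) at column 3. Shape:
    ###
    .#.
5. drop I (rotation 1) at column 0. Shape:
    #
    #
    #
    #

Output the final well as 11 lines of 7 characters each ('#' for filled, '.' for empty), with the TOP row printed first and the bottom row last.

Drop 1: S rot3 at col 2 lands with bottom-row=0; cleared 0 line(s) (total 0); column heights now [0 0 3 2 0 0 0], max=3
Drop 2: S rot3 at col 3 lands with bottom-row=1; cleared 0 line(s) (total 0); column heights now [0 0 3 4 3 0 0], max=4
Drop 3: J rot3 at col 3 lands with bottom-row=4; cleared 0 line(s) (total 0); column heights now [0 0 3 5 7 0 0], max=7
Drop 4: T rot2 at col 3 lands with bottom-row=7; cleared 0 line(s) (total 0); column heights now [0 0 3 9 9 9 0], max=9
Drop 5: I rot1 at col 0 lands with bottom-row=0; cleared 0 line(s) (total 0); column heights now [4 0 3 9 9 9 0], max=9

Answer: .......
.......
...###.
....#..
....#..
....#..
...##..
#..#...
#.###..
#.###..
#..#...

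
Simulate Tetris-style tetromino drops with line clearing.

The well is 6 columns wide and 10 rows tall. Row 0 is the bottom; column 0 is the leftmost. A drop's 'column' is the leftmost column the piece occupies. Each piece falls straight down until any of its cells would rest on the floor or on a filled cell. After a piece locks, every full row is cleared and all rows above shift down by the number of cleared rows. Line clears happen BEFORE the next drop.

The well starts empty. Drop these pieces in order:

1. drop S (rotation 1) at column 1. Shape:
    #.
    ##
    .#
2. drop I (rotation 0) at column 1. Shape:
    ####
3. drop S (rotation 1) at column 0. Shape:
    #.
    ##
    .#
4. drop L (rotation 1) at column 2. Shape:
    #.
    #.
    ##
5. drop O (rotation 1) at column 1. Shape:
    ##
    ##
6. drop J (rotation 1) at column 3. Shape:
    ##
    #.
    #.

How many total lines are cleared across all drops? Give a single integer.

Answer: 0

Derivation:
Drop 1: S rot1 at col 1 lands with bottom-row=0; cleared 0 line(s) (total 0); column heights now [0 3 2 0 0 0], max=3
Drop 2: I rot0 at col 1 lands with bottom-row=3; cleared 0 line(s) (total 0); column heights now [0 4 4 4 4 0], max=4
Drop 3: S rot1 at col 0 lands with bottom-row=4; cleared 0 line(s) (total 0); column heights now [7 6 4 4 4 0], max=7
Drop 4: L rot1 at col 2 lands with bottom-row=4; cleared 0 line(s) (total 0); column heights now [7 6 7 5 4 0], max=7
Drop 5: O rot1 at col 1 lands with bottom-row=7; cleared 0 line(s) (total 0); column heights now [7 9 9 5 4 0], max=9
Drop 6: J rot1 at col 3 lands with bottom-row=5; cleared 0 line(s) (total 0); column heights now [7 9 9 8 8 0], max=9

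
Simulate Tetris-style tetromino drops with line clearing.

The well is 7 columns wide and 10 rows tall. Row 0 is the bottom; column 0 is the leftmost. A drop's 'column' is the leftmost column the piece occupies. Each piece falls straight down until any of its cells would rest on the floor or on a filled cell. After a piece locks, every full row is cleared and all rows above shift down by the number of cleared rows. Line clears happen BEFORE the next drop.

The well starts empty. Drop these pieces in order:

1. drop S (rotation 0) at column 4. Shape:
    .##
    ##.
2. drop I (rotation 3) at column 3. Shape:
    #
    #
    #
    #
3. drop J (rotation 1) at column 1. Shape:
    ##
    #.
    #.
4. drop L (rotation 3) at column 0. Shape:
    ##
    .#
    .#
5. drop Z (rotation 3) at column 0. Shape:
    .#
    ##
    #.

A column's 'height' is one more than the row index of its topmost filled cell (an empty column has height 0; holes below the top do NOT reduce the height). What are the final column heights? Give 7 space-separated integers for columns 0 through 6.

Drop 1: S rot0 at col 4 lands with bottom-row=0; cleared 0 line(s) (total 0); column heights now [0 0 0 0 1 2 2], max=2
Drop 2: I rot3 at col 3 lands with bottom-row=0; cleared 0 line(s) (total 0); column heights now [0 0 0 4 1 2 2], max=4
Drop 3: J rot1 at col 1 lands with bottom-row=0; cleared 0 line(s) (total 0); column heights now [0 3 3 4 1 2 2], max=4
Drop 4: L rot3 at col 0 lands with bottom-row=3; cleared 0 line(s) (total 0); column heights now [6 6 3 4 1 2 2], max=6
Drop 5: Z rot3 at col 0 lands with bottom-row=6; cleared 0 line(s) (total 0); column heights now [8 9 3 4 1 2 2], max=9

Answer: 8 9 3 4 1 2 2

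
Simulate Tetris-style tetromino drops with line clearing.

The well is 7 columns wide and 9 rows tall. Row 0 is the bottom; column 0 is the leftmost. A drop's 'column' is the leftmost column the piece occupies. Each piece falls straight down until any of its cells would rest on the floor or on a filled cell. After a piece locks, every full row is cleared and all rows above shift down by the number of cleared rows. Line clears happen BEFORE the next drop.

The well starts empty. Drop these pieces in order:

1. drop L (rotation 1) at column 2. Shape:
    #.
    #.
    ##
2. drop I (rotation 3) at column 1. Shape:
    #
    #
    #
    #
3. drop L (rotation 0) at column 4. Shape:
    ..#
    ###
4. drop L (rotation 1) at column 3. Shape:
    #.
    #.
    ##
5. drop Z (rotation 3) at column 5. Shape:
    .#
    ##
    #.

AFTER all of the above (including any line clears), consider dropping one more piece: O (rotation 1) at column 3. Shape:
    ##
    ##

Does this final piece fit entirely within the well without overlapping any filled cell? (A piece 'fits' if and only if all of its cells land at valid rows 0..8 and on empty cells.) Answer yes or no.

Drop 1: L rot1 at col 2 lands with bottom-row=0; cleared 0 line(s) (total 0); column heights now [0 0 3 1 0 0 0], max=3
Drop 2: I rot3 at col 1 lands with bottom-row=0; cleared 0 line(s) (total 0); column heights now [0 4 3 1 0 0 0], max=4
Drop 3: L rot0 at col 4 lands with bottom-row=0; cleared 0 line(s) (total 0); column heights now [0 4 3 1 1 1 2], max=4
Drop 4: L rot1 at col 3 lands with bottom-row=1; cleared 0 line(s) (total 0); column heights now [0 4 3 4 2 1 2], max=4
Drop 5: Z rot3 at col 5 lands with bottom-row=1; cleared 0 line(s) (total 0); column heights now [0 4 3 4 2 3 4], max=4
Test piece O rot1 at col 3 (width 2): heights before test = [0 4 3 4 2 3 4]; fits = True

Answer: yes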